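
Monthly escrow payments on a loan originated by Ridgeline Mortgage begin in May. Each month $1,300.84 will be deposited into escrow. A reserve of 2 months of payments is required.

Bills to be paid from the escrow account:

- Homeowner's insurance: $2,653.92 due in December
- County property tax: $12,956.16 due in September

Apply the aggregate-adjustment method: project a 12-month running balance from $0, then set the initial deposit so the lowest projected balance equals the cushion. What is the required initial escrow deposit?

Cushion = 2 × $1,300.84 = $2,601.68
Trial balance (start $0, +$1,300.84 each month, − disbursements):
  May: +$1,300.84 → $1,300.84
  Jun: +$1,300.84 → $2,601.68
  Jul: +$1,300.84 → $3,902.52
  Aug: +$1,300.84 → $5,203.36
  Sep: +$1,300.84 − $12,956.16 → -$6,451.96
  Oct: +$1,300.84 → -$5,151.12
  Nov: +$1,300.84 → -$3,850.28
  Dec: +$1,300.84 − $2,653.92 → -$5,203.36
  Jan: +$1,300.84 → -$3,902.52
  Feb: +$1,300.84 → -$2,601.68
  Mar: +$1,300.84 → -$1,300.84
  Apr: +$1,300.84 → $0.00
Lowest trial balance = -$6,451.96 (Sep)
Initial deposit = cushion − low point = $2,601.68 − (-$6,451.96) = $9,053.64

$9,053.64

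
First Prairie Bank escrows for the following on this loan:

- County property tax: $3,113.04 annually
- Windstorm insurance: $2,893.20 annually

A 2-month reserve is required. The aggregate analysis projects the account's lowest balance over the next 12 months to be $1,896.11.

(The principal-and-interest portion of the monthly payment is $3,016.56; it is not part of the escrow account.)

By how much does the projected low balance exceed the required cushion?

County property tax = $3,113.04
Windstorm insurance = $2,893.20
Total per year = $6,006.24
Monthly = $6,006.24 ÷ 12 = $500.52
Required cushion = 2 × $500.52 = $1,001.04
Surplus = $1,896.11 − $1,001.04 = $895.07

$895.07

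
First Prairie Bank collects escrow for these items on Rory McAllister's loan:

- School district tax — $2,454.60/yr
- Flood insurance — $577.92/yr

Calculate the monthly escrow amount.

$252.71

School district tax: $2,454.60
Flood insurance: $577.92
Annual escrow total = $3,032.52
Monthly = $3,032.52 / 12 = $252.71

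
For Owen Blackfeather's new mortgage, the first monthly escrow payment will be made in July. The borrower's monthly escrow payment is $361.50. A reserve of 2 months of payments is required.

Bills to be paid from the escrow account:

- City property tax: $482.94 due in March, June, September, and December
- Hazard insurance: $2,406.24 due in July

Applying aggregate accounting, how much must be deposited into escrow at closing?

Cushion = 2 × $361.50 = $723.00
Trial balance (start $0, +$361.50 each month, − disbursements):
  Jul: +$361.50 − $2,406.24 → -$2,044.74
  Aug: +$361.50 → -$1,683.24
  Sep: +$361.50 − $482.94 → -$1,804.68
  Oct: +$361.50 → -$1,443.18
  Nov: +$361.50 → -$1,081.68
  Dec: +$361.50 − $482.94 → -$1,203.12
  Jan: +$361.50 → -$841.62
  Feb: +$361.50 → -$480.12
  Mar: +$361.50 − $482.94 → -$601.56
  Apr: +$361.50 → -$240.06
  May: +$361.50 → $121.44
  Jun: +$361.50 − $482.94 → $0.00
Lowest trial balance = -$2,044.74 (Jul)
Initial deposit = cushion − low point = $723.00 − (-$2,044.74) = $2,767.74

$2,767.74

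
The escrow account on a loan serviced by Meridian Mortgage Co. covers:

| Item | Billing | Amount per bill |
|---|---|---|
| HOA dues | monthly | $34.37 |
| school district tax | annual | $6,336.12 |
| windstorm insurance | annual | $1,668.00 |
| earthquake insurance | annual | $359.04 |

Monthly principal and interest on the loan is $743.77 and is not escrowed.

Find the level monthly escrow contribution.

HOA dues — $34.37 × 12 = $412.44
School district tax — $6,336.12
Windstorm insurance — $1,668.00
Earthquake insurance — $359.04
Combined annual = $412.44 + $6,336.12 + $1,668.00 + $359.04 = $8,775.60
Per month = $8,775.60 / 12 = $731.30

$731.30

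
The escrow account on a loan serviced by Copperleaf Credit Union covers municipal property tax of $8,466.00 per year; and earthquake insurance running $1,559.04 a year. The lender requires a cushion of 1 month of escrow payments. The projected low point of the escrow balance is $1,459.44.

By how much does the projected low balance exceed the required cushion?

$624.02

Municipal property tax: $8,466.00
Earthquake insurance: $1,559.04
Annual escrow total = $10,025.04
Monthly escrow = $10,025.04 / 12 = $835.42
Required cushion = 1 × $835.42 = $835.42
Surplus = $1,459.44 − $835.42 = $624.02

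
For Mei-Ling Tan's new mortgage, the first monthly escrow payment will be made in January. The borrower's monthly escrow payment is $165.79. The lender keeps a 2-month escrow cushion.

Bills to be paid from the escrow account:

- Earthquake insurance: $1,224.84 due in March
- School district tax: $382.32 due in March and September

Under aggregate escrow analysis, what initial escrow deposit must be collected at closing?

Cushion = 2 × $165.79 = $331.58
Trial balance (start $0, +$165.79 each month, − disbursements):
  Jan: +$165.79 → $165.79
  Feb: +$165.79 → $331.58
  Mar: +$165.79 − $1,607.16 → -$1,109.79
  Apr: +$165.79 → -$944.00
  May: +$165.79 → -$778.21
  Jun: +$165.79 → -$612.42
  Jul: +$165.79 → -$446.63
  Aug: +$165.79 → -$280.84
  Sep: +$165.79 − $382.32 → -$497.37
  Oct: +$165.79 → -$331.58
  Nov: +$165.79 → -$165.79
  Dec: +$165.79 → $0.00
Lowest trial balance = -$1,109.79 (Mar)
Initial deposit = cushion − low point = $331.58 − (-$1,109.79) = $1,441.37

$1,441.37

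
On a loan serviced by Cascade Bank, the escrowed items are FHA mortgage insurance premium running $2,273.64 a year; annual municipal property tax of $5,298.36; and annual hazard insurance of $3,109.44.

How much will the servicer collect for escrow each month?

FHA mortgage insurance premium — $2,273.64 per year
Municipal property tax — $5,298.36 per year
Hazard insurance — $3,109.44 per year
Yearly total = $2,273.64 + $5,298.36 + $3,109.44 = $10,681.44
Monthly = $10,681.44 / 12 = $890.12

$890.12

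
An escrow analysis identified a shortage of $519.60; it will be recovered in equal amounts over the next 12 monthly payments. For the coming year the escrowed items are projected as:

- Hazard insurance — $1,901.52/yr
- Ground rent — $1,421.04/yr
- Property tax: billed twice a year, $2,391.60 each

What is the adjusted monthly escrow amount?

$718.78

Hazard insurance = $1,901.52/yr
Ground rent = $1,421.04/yr
Property tax = $2,391.60 × 2 = $4,783.20/yr
Total annual escrow = $1,901.52 + $1,421.04 + $4,783.20 = $8,105.76
Monthly escrow = $8,105.76 / 12 = $675.48
Shortage per month = $519.60 / 12 = $43.30
New monthly escrow = $675.48 + $43.30 = $718.78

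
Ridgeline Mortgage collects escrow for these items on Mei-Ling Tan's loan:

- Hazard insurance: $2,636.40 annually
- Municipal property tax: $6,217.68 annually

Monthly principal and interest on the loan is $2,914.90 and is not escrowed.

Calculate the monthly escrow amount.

$737.84

Hazard insurance — $2,636.40/yr
Municipal property tax — $6,217.68/yr
Combined annual = $2,636.40 + $6,217.68 = $8,854.08
Monthly = $8,854.08 / 12 = $737.84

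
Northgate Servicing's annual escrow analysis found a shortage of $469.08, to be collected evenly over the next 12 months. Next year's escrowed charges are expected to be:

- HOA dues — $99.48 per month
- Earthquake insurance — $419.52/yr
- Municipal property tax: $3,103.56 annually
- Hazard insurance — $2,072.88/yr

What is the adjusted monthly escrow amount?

$604.90

HOA dues = $99.48 × 12 = $1,193.76
Earthquake insurance = $419.52
Municipal property tax = $3,103.56
Hazard insurance = $2,072.88
Total per year = $6,789.72
Per month = $6,789.72 / 12 = $565.81
Shortage per month = $469.08 ÷ 12 = $39.09
Adjusted monthly = $565.81 + $39.09 = $604.90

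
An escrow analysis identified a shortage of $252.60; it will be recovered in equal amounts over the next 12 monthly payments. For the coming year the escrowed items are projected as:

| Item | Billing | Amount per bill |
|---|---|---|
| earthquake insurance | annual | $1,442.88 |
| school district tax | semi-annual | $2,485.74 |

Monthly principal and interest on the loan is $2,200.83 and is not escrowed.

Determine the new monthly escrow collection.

Earthquake insurance = $1,442.88/yr
School district tax = $2,485.74 × 2 = $4,971.48/yr
Total per year = $6,414.36
Monthly escrow = $6,414.36 / 12 = $534.53
Shortage spread = $252.60 / 12 = $21.05/mo
New monthly escrow = $534.53 + $21.05 = $555.58

$555.58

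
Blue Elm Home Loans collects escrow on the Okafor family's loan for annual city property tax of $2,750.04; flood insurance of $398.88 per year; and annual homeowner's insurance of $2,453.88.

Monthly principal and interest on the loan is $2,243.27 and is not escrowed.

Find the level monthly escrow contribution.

$466.90

City property tax = $2,750.04 per year
Flood insurance = $398.88 per year
Homeowner's insurance = $2,453.88 per year
Yearly total = $2,750.04 + $398.88 + $2,453.88 = $5,602.80
Monthly escrow = $5,602.80 / 12 = $466.90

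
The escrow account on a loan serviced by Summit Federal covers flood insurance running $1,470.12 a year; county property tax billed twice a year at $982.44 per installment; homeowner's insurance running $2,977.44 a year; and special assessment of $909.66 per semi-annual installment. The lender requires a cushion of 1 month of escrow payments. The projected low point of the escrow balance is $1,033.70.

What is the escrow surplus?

$347.72

Flood insurance = $1,470.12
County property tax = $982.44 × 2 = $1,964.88
Homeowner's insurance = $2,977.44
Special assessment = $909.66 × 2 = $1,819.32
Total per year = $1,470.12 + $1,964.88 + $2,977.44 + $1,819.32 = $8,231.76
Monthly escrow = $8,231.76 ÷ 12 = $685.98
Cushion = 1 × $685.98 = $685.98
Excess over cushion: $1,033.70 − $685.98 = $347.72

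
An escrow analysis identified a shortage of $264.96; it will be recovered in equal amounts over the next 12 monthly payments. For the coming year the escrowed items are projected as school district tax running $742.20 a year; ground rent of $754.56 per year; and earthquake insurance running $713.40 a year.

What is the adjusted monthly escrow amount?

$206.26

School district tax = $742.20 per year
Ground rent = $754.56 per year
Earthquake insurance = $713.40 per year
Total per year = $2,210.16
Monthly = $2,210.16 / 12 = $184.18
Monthly shortage recovery: $264.96 / 12 = $22.08
Adjusted monthly = $184.18 + $22.08 = $206.26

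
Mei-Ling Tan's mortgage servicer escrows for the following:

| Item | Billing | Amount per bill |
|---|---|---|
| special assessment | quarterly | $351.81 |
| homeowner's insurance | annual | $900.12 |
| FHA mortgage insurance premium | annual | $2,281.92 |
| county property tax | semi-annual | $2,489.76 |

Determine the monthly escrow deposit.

$797.40

Special assessment: $351.81 × 4 = $1,407.24 per year
Homeowner's insurance: $900.12 per year
FHA mortgage insurance premium: $2,281.92 per year
County property tax: $2,489.76 × 2 = $4,979.52 per year
Annual escrow total = $1,407.24 + $900.12 + $2,281.92 + $4,979.52 = $9,568.80
Monthly = $9,568.80 ÷ 12 = $797.40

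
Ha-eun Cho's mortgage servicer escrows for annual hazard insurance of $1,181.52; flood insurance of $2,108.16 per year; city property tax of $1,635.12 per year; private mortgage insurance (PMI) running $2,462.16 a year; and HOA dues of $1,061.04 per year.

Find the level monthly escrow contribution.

$704.00

Hazard insurance = $1,181.52/yr
Flood insurance = $2,108.16/yr
City property tax = $1,635.12/yr
Private mortgage insurance (PMI) = $2,462.16/yr
HOA dues = $1,061.04/yr
Annual escrow total = $1,181.52 + $2,108.16 + $1,635.12 + $2,462.16 + $1,061.04 = $8,448.00
Monthly = $8,448.00 / 12 = $704.00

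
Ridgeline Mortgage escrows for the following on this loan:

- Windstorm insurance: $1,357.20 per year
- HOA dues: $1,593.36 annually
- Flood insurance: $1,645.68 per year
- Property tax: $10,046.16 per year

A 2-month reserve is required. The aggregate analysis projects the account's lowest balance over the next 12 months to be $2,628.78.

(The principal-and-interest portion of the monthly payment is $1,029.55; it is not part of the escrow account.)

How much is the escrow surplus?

Windstorm insurance: $1,357.20/yr
HOA dues: $1,593.36/yr
Flood insurance: $1,645.68/yr
Property tax: $10,046.16/yr
Yearly total = $14,642.40
Monthly = $14,642.40 / 12 = $1,220.20
Cushion = 2 × $1,220.20 = $2,440.40
Excess over cushion: $2,628.78 − $2,440.40 = $188.38

$188.38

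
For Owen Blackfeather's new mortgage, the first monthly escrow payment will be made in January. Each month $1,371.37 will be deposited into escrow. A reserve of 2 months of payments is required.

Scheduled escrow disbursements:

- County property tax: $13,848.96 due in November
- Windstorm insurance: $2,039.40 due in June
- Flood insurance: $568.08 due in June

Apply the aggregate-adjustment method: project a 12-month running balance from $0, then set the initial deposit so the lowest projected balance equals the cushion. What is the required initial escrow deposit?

$4,114.11

Cushion = 2 × $1,371.37 = $2,742.74
Trial balance (start $0, +$1,371.37 each month, − disbursements):
  Jan: +$1,371.37 → $1,371.37
  Feb: +$1,371.37 → $2,742.74
  Mar: +$1,371.37 → $4,114.11
  Apr: +$1,371.37 → $5,485.48
  May: +$1,371.37 → $6,856.85
  Jun: +$1,371.37 − $2,607.48 → $5,620.74
  Jul: +$1,371.37 → $6,992.11
  Aug: +$1,371.37 → $8,363.48
  Sep: +$1,371.37 → $9,734.85
  Oct: +$1,371.37 → $11,106.22
  Nov: +$1,371.37 − $13,848.96 → -$1,371.37
  Dec: +$1,371.37 → $0.00
Lowest trial balance = -$1,371.37 (Nov)
Initial deposit = cushion − low point = $2,742.74 − (-$1,371.37) = $4,114.11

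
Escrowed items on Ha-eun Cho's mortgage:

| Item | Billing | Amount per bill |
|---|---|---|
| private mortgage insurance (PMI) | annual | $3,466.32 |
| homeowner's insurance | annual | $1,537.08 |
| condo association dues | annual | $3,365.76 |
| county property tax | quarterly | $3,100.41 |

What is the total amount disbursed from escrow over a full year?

Private mortgage insurance (PMI): $3,466.32 per year
Homeowner's insurance: $1,537.08 per year
Condo association dues: $3,365.76 per year
County property tax: $3,100.41 × 4 = $12,401.64 per year
Total annual escrow = $3,466.32 + $1,537.08 + $3,365.76 + $12,401.64 = $20,770.80

$20,770.80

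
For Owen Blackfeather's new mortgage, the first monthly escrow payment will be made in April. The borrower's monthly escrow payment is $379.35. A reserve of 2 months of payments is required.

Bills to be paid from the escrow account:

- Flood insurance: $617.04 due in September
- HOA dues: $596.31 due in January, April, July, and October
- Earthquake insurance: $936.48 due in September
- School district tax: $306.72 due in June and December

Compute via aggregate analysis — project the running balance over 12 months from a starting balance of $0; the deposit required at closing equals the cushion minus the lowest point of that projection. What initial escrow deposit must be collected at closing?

$1,752.42

Cushion = 2 × $379.35 = $758.70
Trial balance (start $0, +$379.35 each month, − disbursements):
  Apr: +$379.35 − $596.31 → -$216.96
  May: +$379.35 → $162.39
  Jun: +$379.35 − $306.72 → $235.02
  Jul: +$379.35 − $596.31 → $18.06
  Aug: +$379.35 → $397.41
  Sep: +$379.35 − $1,553.52 → -$776.76
  Oct: +$379.35 − $596.31 → -$993.72
  Nov: +$379.35 → -$614.37
  Dec: +$379.35 − $306.72 → -$541.74
  Jan: +$379.35 − $596.31 → -$758.70
  Feb: +$379.35 → -$379.35
  Mar: +$379.35 → $0.00
Lowest trial balance = -$993.72 (Oct)
Initial deposit = cushion − low point = $758.70 − (-$993.72) = $1,752.42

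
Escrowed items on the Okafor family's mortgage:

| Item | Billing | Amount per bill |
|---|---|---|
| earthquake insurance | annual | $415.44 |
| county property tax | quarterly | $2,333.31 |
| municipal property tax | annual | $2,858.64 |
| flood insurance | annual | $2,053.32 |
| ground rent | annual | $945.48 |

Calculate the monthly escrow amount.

Earthquake insurance — $415.44 per year
County property tax — $2,333.31 × 4 = $9,333.24 per year
Municipal property tax — $2,858.64 per year
Flood insurance — $2,053.32 per year
Ground rent — $945.48 per year
Total annual escrow = $415.44 + $9,333.24 + $2,858.64 + $2,053.32 + $945.48 = $15,606.12
Per month = $15,606.12 / 12 = $1,300.51

$1,300.51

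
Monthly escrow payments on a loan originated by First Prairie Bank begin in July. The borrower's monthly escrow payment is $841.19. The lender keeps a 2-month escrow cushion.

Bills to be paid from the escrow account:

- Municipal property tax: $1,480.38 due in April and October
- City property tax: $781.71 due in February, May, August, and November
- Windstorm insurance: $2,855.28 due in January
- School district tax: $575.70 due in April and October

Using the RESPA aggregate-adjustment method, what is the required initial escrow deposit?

Cushion = 2 × $841.19 = $1,682.38
Trial balance (start $0, +$841.19 each month, − disbursements):
  Jul: +$841.19 → $841.19
  Aug: +$841.19 − $781.71 → $900.67
  Sep: +$841.19 → $1,741.86
  Oct: +$841.19 − $2,056.08 → $526.97
  Nov: +$841.19 − $781.71 → $586.45
  Dec: +$841.19 → $1,427.64
  Jan: +$841.19 − $2,855.28 → -$586.45
  Feb: +$841.19 − $781.71 → -$526.97
  Mar: +$841.19 → $314.22
  Apr: +$841.19 − $2,056.08 → -$900.67
  May: +$841.19 − $781.71 → -$841.19
  Jun: +$841.19 → $0.00
Lowest trial balance = -$900.67 (Apr)
Initial deposit = cushion − low point = $1,682.38 − (-$900.67) = $2,583.05

$2,583.05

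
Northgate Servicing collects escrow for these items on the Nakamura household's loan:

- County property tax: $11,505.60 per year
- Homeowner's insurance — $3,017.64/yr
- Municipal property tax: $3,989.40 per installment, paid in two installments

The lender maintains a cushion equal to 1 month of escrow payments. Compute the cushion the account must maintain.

County property tax — $11,505.60/yr
Homeowner's insurance — $3,017.64/yr
Municipal property tax — $3,989.40 × 2 = $7,978.80/yr
Total per year = $22,502.04
Monthly escrow = $22,502.04 / 12 = $1,875.17
Reserve = 1 × $1,875.17 = $1,875.17

$1,875.17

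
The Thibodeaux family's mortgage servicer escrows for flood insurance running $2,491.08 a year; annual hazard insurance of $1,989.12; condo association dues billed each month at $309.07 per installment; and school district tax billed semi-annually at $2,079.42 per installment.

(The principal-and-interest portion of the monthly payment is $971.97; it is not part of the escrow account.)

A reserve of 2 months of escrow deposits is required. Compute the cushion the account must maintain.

$2,057.98

Flood insurance: $2,491.08/yr
Hazard insurance: $1,989.12/yr
Condo association dues: $309.07 × 12 = $3,708.84/yr
School district tax: $2,079.42 × 2 = $4,158.84/yr
Total per year = $12,347.88
Per month = $12,347.88 / 12 = $1,028.99
Reserve = 2 × $1,028.99 = $2,057.98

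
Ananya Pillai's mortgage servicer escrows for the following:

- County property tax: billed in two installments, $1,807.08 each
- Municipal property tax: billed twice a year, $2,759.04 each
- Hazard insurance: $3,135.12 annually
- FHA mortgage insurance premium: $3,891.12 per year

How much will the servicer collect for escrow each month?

$1,346.54

County property tax: $1,807.08 × 2 = $3,614.16 per year
Municipal property tax: $2,759.04 × 2 = $5,518.08 per year
Hazard insurance: $3,135.12 per year
FHA mortgage insurance premium: $3,891.12 per year
Combined annual = $3,614.16 + $5,518.08 + $3,135.12 + $3,891.12 = $16,158.48
Monthly = $16,158.48 ÷ 12 = $1,346.54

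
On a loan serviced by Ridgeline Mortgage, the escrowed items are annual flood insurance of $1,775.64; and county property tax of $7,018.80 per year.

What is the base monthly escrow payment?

Flood insurance: $1,775.64/yr
County property tax: $7,018.80/yr
Total annual escrow = $8,794.44
Monthly = $8,794.44 ÷ 12 = $732.87

$732.87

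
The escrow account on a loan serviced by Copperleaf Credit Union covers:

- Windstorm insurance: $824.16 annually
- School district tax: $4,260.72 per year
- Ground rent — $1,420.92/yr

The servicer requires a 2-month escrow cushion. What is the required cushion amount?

$1,084.30

Windstorm insurance = $824.16 per year
School district tax = $4,260.72 per year
Ground rent = $1,420.92 per year
Annual escrow total = $824.16 + $4,260.72 + $1,420.92 = $6,505.80
Per month = $6,505.80 / 12 = $542.15
Cushion = 2 × $542.15 = $1,084.30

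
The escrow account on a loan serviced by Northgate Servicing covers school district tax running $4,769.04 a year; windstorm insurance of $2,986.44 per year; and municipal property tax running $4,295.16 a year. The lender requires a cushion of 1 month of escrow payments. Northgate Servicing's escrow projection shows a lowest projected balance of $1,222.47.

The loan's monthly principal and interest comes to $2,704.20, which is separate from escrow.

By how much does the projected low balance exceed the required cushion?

$218.25

School district tax = $4,769.04/yr
Windstorm insurance = $2,986.44/yr
Municipal property tax = $4,295.16/yr
Total per year = $4,769.04 + $2,986.44 + $4,295.16 = $12,050.64
Base monthly escrow = $12,050.64 ÷ 12 = $1,004.22
Required reserve = 1 × $1,004.22 = $1,004.22
Excess over cushion: $1,222.47 − $1,004.22 = $218.25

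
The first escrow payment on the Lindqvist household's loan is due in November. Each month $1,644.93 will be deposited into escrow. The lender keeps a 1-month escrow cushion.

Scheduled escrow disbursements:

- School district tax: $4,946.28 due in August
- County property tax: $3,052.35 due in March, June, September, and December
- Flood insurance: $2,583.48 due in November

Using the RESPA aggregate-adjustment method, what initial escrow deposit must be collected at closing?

$3,990.90

Cushion = 1 × $1,644.93 = $1,644.93
Trial balance (start $0, +$1,644.93 each month, − disbursements):
  Nov: +$1,644.93 − $2,583.48 → -$938.55
  Dec: +$1,644.93 − $3,052.35 → -$2,345.97
  Jan: +$1,644.93 → -$701.04
  Feb: +$1,644.93 → $943.89
  Mar: +$1,644.93 − $3,052.35 → -$463.53
  Apr: +$1,644.93 → $1,181.40
  May: +$1,644.93 → $2,826.33
  Jun: +$1,644.93 − $3,052.35 → $1,418.91
  Jul: +$1,644.93 → $3,063.84
  Aug: +$1,644.93 − $4,946.28 → -$237.51
  Sep: +$1,644.93 − $3,052.35 → -$1,644.93
  Oct: +$1,644.93 → $0.00
Lowest trial balance = -$2,345.97 (Dec)
Initial deposit = cushion − low point = $1,644.93 − (-$2,345.97) = $3,990.90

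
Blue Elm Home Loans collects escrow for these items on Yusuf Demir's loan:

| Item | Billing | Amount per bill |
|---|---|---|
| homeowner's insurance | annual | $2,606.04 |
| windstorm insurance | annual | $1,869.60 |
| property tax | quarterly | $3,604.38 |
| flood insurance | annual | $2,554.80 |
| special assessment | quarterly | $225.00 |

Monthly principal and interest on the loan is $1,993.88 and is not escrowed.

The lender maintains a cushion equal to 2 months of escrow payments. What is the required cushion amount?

Homeowner's insurance: $2,606.04
Windstorm insurance: $1,869.60
Property tax: $3,604.38 × 4 = $14,417.52
Flood insurance: $2,554.80
Special assessment: $225.00 × 4 = $900.00
Total annual escrow = $22,347.96
Monthly escrow = $22,347.96 ÷ 12 = $1,862.33
Required cushion = 2 × $1,862.33 = $3,724.66

$3,724.66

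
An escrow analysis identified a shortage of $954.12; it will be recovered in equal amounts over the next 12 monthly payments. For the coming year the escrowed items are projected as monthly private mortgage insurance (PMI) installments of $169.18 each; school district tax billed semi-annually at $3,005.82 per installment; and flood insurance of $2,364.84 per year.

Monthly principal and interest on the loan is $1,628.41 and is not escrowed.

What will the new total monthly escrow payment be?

Private mortgage insurance (PMI) = $169.18 × 12 = $2,030.16/yr
School district tax = $3,005.82 × 2 = $6,011.64/yr
Flood insurance = $2,364.84/yr
Total annual escrow = $2,030.16 + $6,011.64 + $2,364.84 = $10,406.64
Per month = $10,406.64 / 12 = $867.22
Monthly shortage recovery: $954.12 ÷ 12 = $79.51
New monthly escrow = $867.22 + $79.51 = $946.73

$946.73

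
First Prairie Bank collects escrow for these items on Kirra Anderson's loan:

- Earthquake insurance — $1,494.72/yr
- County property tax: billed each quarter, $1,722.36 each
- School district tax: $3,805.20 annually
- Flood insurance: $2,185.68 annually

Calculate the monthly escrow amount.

Earthquake insurance — $1,494.72 per year
County property tax — $1,722.36 × 4 = $6,889.44 per year
School district tax — $3,805.20 per year
Flood insurance — $2,185.68 per year
Yearly total = $14,375.04
Per month = $14,375.04 ÷ 12 = $1,197.92

$1,197.92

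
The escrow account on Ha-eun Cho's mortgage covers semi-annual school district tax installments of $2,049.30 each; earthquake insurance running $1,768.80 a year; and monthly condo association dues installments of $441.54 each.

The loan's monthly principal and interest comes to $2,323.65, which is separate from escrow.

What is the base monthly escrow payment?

School district tax — $2,049.30 × 2 = $4,098.60/yr
Earthquake insurance — $1,768.80/yr
Condo association dues — $441.54 × 12 = $5,298.48/yr
Combined annual = $4,098.60 + $1,768.80 + $5,298.48 = $11,165.88
Monthly = $11,165.88 ÷ 12 = $930.49

$930.49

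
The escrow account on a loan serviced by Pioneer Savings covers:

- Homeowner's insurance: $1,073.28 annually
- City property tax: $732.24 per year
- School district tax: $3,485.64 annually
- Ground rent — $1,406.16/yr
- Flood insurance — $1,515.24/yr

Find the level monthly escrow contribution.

Homeowner's insurance = $1,073.28 per year
City property tax = $732.24 per year
School district tax = $3,485.64 per year
Ground rent = $1,406.16 per year
Flood insurance = $1,515.24 per year
Total per year = $1,073.28 + $732.24 + $3,485.64 + $1,406.16 + $1,515.24 = $8,212.56
Base monthly escrow = $8,212.56 ÷ 12 = $684.38

$684.38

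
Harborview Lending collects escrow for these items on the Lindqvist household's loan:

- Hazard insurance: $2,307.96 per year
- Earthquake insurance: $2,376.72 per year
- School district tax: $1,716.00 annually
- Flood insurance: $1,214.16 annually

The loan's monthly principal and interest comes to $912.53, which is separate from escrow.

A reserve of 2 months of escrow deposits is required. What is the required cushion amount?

$1,269.14

Hazard insurance: $2,307.96/yr
Earthquake insurance: $2,376.72/yr
School district tax: $1,716.00/yr
Flood insurance: $1,214.16/yr
Combined annual = $2,307.96 + $2,376.72 + $1,716.00 + $1,214.16 = $7,614.84
Base monthly escrow = $7,614.84 / 12 = $634.57
Cushion = 2 × $634.57 = $1,269.14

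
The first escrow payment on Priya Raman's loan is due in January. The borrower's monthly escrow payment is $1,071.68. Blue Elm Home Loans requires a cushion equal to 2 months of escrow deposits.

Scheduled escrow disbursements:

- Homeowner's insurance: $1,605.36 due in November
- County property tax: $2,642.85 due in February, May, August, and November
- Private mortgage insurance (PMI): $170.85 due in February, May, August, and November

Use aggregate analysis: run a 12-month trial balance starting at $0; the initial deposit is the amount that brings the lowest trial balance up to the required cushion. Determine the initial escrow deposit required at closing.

$3,215.04

Cushion = 2 × $1,071.68 = $2,143.36
Trial balance (start $0, +$1,071.68 each month, − disbursements):
  Jan: +$1,071.68 → $1,071.68
  Feb: +$1,071.68 − $2,813.70 → -$670.34
  Mar: +$1,071.68 → $401.34
  Apr: +$1,071.68 → $1,473.02
  May: +$1,071.68 − $2,813.70 → -$269.00
  Jun: +$1,071.68 → $802.68
  Jul: +$1,071.68 → $1,874.36
  Aug: +$1,071.68 − $2,813.70 → $132.34
  Sep: +$1,071.68 → $1,204.02
  Oct: +$1,071.68 → $2,275.70
  Nov: +$1,071.68 − $4,419.06 → -$1,071.68
  Dec: +$1,071.68 → $0.00
Lowest trial balance = -$1,071.68 (Nov)
Initial deposit = cushion − low point = $2,143.36 − (-$1,071.68) = $3,215.04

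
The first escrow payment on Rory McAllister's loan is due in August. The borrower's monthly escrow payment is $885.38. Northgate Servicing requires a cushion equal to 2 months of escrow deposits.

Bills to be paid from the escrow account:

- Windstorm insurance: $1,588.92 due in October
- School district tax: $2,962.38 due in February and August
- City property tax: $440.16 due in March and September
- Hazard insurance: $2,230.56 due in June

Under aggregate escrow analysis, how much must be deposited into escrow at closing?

Cushion = 2 × $885.38 = $1,770.76
Trial balance (start $0, +$885.38 each month, − disbursements):
  Aug: +$885.38 − $2,962.38 → -$2,077.00
  Sep: +$885.38 − $440.16 → -$1,631.78
  Oct: +$885.38 − $1,588.92 → -$2,335.32
  Nov: +$885.38 → -$1,449.94
  Dec: +$885.38 → -$564.56
  Jan: +$885.38 → $320.82
  Feb: +$885.38 − $2,962.38 → -$1,756.18
  Mar: +$885.38 − $440.16 → -$1,310.96
  Apr: +$885.38 → -$425.58
  May: +$885.38 → $459.80
  Jun: +$885.38 − $2,230.56 → -$885.38
  Jul: +$885.38 → $0.00
Lowest trial balance = -$2,335.32 (Oct)
Initial deposit = cushion − low point = $1,770.76 − (-$2,335.32) = $4,106.08

$4,106.08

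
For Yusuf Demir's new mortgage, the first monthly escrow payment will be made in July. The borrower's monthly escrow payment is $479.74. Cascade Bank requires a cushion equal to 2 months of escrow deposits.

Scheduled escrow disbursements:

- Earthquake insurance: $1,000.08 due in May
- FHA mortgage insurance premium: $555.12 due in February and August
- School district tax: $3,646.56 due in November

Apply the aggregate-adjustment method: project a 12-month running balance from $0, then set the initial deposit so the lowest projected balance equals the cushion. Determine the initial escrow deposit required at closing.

$2,762.46

Cushion = 2 × $479.74 = $959.48
Trial balance (start $0, +$479.74 each month, − disbursements):
  Jul: +$479.74 → $479.74
  Aug: +$479.74 − $555.12 → $404.36
  Sep: +$479.74 → $884.10
  Oct: +$479.74 → $1,363.84
  Nov: +$479.74 − $3,646.56 → -$1,802.98
  Dec: +$479.74 → -$1,323.24
  Jan: +$479.74 → -$843.50
  Feb: +$479.74 − $555.12 → -$918.88
  Mar: +$479.74 → -$439.14
  Apr: +$479.74 → $40.60
  May: +$479.74 − $1,000.08 → -$479.74
  Jun: +$479.74 → $0.00
Lowest trial balance = -$1,802.98 (Nov)
Initial deposit = cushion − low point = $959.48 − (-$1,802.98) = $2,762.46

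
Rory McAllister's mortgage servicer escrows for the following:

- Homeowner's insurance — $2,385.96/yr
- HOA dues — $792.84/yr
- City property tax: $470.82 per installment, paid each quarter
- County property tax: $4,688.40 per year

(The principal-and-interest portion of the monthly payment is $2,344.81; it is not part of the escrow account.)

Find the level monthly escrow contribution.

$812.54

Homeowner's insurance — $2,385.96/yr
HOA dues — $792.84/yr
City property tax — $470.82 × 4 = $1,883.28/yr
County property tax — $4,688.40/yr
Total per year = $2,385.96 + $792.84 + $1,883.28 + $4,688.40 = $9,750.48
Per month = $9,750.48 ÷ 12 = $812.54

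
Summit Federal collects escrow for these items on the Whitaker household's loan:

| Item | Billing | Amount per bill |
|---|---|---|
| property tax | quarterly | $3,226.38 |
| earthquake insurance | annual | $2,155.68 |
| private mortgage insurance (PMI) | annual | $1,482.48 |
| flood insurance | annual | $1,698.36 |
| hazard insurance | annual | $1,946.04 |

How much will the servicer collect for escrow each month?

$1,682.34

Property tax = $3,226.38 × 4 = $12,905.52 annually
Earthquake insurance = $2,155.68 annually
Private mortgage insurance (PMI) = $1,482.48 annually
Flood insurance = $1,698.36 annually
Hazard insurance = $1,946.04 annually
Total per year = $20,188.08
Base monthly escrow = $20,188.08 / 12 = $1,682.34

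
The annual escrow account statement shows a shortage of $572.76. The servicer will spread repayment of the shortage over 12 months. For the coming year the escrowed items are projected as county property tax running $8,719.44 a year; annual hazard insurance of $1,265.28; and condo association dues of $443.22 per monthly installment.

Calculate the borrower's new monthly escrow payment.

$1,323.01

County property tax: $8,719.44 per year
Hazard insurance: $1,265.28 per year
Condo association dues: $443.22 × 12 = $5,318.64 per year
Yearly total = $8,719.44 + $1,265.28 + $5,318.64 = $15,303.36
Monthly escrow = $15,303.36 / 12 = $1,275.28
Shortage per month = $572.76 / 12 = $47.73
Adjusted monthly = $1,275.28 + $47.73 = $1,323.01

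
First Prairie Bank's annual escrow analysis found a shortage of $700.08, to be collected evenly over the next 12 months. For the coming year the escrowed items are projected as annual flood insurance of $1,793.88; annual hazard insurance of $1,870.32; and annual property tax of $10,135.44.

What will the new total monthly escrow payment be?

$1,208.31

Flood insurance: $1,793.88 annually
Hazard insurance: $1,870.32 annually
Property tax: $10,135.44 annually
Combined annual = $13,799.64
Monthly escrow = $13,799.64 ÷ 12 = $1,149.97
Monthly shortage recovery: $700.08 / 12 = $58.34
New monthly escrow = $1,149.97 + $58.34 = $1,208.31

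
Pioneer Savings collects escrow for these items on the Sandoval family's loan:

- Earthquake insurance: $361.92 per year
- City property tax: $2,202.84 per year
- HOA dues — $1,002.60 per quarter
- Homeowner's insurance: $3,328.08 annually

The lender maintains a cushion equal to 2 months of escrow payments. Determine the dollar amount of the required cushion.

Earthquake insurance: $361.92/yr
City property tax: $2,202.84/yr
HOA dues: $1,002.60 × 4 = $4,010.40/yr
Homeowner's insurance: $3,328.08/yr
Total per year = $361.92 + $2,202.84 + $4,010.40 + $3,328.08 = $9,903.24
Monthly = $9,903.24 / 12 = $825.27
Required cushion = 2 × $825.27 = $1,650.54

$1,650.54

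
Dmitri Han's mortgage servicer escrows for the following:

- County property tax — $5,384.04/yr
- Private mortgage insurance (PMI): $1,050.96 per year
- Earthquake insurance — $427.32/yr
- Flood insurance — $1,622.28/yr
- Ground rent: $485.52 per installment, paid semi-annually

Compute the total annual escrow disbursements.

County property tax: $5,384.04 per year
Private mortgage insurance (PMI): $1,050.96 per year
Earthquake insurance: $427.32 per year
Flood insurance: $1,622.28 per year
Ground rent: $485.52 × 2 = $971.04 per year
Yearly total = $9,455.64

$9,455.64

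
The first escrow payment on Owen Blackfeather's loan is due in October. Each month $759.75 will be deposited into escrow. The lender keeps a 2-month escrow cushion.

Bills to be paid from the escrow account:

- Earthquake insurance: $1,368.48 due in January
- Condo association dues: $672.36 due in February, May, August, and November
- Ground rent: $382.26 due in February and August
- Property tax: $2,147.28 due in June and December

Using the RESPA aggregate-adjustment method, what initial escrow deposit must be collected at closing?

Cushion = 2 × $759.75 = $1,519.50
Trial balance (start $0, +$759.75 each month, − disbursements):
  Oct: +$759.75 → $759.75
  Nov: +$759.75 − $672.36 → $847.14
  Dec: +$759.75 − $2,147.28 → -$540.39
  Jan: +$759.75 − $1,368.48 → -$1,149.12
  Feb: +$759.75 − $1,054.62 → -$1,443.99
  Mar: +$759.75 → -$684.24
  Apr: +$759.75 → $75.51
  May: +$759.75 − $672.36 → $162.90
  Jun: +$759.75 − $2,147.28 → -$1,224.63
  Jul: +$759.75 → -$464.88
  Aug: +$759.75 − $1,054.62 → -$759.75
  Sep: +$759.75 → $0.00
Lowest trial balance = -$1,443.99 (Feb)
Initial deposit = cushion − low point = $1,519.50 − (-$1,443.99) = $2,963.49

$2,963.49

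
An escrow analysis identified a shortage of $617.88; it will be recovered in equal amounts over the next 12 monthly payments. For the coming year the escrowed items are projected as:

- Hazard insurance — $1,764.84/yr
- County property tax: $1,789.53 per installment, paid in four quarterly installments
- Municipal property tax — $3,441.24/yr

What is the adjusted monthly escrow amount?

Hazard insurance — $1,764.84
County property tax — $1,789.53 × 4 = $7,158.12
Municipal property tax — $3,441.24
Total annual escrow = $12,364.20
Base monthly escrow = $12,364.20 / 12 = $1,030.35
Shortage spread = $617.88 / 12 = $51.49/mo
Adjusted monthly = $1,030.35 + $51.49 = $1,081.84

$1,081.84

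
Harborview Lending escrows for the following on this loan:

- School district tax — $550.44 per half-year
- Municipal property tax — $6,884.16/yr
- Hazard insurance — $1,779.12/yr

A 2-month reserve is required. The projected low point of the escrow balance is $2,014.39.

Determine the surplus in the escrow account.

$387.03

School district tax — $550.44 × 2 = $1,100.88
Municipal property tax — $6,884.16
Hazard insurance — $1,779.12
Combined annual = $9,764.16
Per month = $9,764.16 ÷ 12 = $813.68
Required reserve = 2 × $813.68 = $1,627.36
Surplus = $2,014.39 − $1,627.36 = $387.03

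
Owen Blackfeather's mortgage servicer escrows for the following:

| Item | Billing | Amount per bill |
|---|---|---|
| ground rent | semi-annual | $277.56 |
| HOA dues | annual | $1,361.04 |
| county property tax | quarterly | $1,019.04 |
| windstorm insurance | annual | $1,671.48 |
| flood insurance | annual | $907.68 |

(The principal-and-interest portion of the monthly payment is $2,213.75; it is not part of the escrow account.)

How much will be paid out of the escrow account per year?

Ground rent = $277.56 × 2 = $555.12
HOA dues = $1,361.04
County property tax = $1,019.04 × 4 = $4,076.16
Windstorm insurance = $1,671.48
Flood insurance = $907.68
Total per year = $8,571.48

$8,571.48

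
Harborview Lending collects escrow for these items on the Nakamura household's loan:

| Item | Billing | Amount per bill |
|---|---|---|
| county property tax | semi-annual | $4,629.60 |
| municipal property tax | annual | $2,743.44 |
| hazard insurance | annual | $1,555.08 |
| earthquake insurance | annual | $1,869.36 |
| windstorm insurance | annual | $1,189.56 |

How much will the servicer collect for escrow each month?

County property tax — $4,629.60 × 2 = $9,259.20 per year
Municipal property tax — $2,743.44 per year
Hazard insurance — $1,555.08 per year
Earthquake insurance — $1,869.36 per year
Windstorm insurance — $1,189.56 per year
Yearly total = $16,616.64
Monthly escrow = $16,616.64 / 12 = $1,384.72

$1,384.72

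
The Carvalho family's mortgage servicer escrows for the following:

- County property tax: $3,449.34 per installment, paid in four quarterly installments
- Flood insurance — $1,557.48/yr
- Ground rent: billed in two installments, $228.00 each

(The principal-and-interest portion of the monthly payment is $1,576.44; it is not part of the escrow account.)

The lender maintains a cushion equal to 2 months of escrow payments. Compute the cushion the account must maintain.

County property tax: $3,449.34 × 4 = $13,797.36 annually
Flood insurance: $1,557.48 annually
Ground rent: $228.00 × 2 = $456.00 annually
Combined annual = $13,797.36 + $1,557.48 + $456.00 = $15,810.84
Per month = $15,810.84 / 12 = $1,317.57
Reserve = 2 × $1,317.57 = $2,635.14

$2,635.14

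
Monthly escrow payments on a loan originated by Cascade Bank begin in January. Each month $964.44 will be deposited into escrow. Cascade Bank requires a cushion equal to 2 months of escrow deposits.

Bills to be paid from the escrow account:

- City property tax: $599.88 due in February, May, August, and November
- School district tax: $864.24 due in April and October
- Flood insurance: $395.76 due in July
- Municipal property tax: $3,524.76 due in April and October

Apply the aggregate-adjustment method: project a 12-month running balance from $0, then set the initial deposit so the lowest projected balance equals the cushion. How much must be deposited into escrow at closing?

$3,257.88

Cushion = 2 × $964.44 = $1,928.88
Trial balance (start $0, +$964.44 each month, − disbursements):
  Jan: +$964.44 → $964.44
  Feb: +$964.44 − $599.88 → $1,329.00
  Mar: +$964.44 → $2,293.44
  Apr: +$964.44 − $4,389.00 → -$1,131.12
  May: +$964.44 − $599.88 → -$766.56
  Jun: +$964.44 → $197.88
  Jul: +$964.44 − $395.76 → $766.56
  Aug: +$964.44 − $599.88 → $1,131.12
  Sep: +$964.44 → $2,095.56
  Oct: +$964.44 − $4,389.00 → -$1,329.00
  Nov: +$964.44 − $599.88 → -$964.44
  Dec: +$964.44 → $0.00
Lowest trial balance = -$1,329.00 (Oct)
Initial deposit = cushion − low point = $1,928.88 − (-$1,329.00) = $3,257.88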